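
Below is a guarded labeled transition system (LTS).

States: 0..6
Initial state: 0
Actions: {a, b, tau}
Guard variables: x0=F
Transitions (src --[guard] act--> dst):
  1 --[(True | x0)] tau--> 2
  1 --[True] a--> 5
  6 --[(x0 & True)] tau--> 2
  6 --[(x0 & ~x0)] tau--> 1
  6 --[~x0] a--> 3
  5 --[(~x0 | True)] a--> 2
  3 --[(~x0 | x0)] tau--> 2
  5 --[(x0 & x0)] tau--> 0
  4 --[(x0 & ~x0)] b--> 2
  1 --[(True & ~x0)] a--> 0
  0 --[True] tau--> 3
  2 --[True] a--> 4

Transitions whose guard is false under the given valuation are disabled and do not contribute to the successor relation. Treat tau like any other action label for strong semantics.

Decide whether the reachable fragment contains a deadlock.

Answer: DEADLOCK at state 4

Working:
Reachable = {0,2,3,4}
  0: tau→3  [1 exit(s)]
  2: a→4  [1 exit(s)]
  3: tau→2  [1 exit(s)]
  4: ∅  [deadlock]
trace reaching 4: tau·tau·a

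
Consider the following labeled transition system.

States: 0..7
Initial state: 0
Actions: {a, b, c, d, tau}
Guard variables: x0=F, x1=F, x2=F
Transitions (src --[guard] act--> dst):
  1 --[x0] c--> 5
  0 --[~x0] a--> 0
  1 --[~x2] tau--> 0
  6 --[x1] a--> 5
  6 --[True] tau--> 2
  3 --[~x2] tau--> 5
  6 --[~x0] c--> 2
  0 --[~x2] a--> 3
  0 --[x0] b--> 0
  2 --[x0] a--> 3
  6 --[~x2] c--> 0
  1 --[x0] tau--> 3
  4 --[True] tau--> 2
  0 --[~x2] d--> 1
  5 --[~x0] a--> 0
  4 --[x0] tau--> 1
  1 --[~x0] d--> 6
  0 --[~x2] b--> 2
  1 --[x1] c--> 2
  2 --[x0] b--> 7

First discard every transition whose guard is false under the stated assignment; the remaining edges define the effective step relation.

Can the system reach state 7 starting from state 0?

Answer: UNREACHABLE

Trace:
12 transition(s) survive guard evaluation.
depth 0: {0}
depth 1: {1,2,3}  now seen {0,1,2,3}
depth 2: {5,6}  now seen {0,1,2,3,5,6}
Reachable = {0,1,2,3,5,6}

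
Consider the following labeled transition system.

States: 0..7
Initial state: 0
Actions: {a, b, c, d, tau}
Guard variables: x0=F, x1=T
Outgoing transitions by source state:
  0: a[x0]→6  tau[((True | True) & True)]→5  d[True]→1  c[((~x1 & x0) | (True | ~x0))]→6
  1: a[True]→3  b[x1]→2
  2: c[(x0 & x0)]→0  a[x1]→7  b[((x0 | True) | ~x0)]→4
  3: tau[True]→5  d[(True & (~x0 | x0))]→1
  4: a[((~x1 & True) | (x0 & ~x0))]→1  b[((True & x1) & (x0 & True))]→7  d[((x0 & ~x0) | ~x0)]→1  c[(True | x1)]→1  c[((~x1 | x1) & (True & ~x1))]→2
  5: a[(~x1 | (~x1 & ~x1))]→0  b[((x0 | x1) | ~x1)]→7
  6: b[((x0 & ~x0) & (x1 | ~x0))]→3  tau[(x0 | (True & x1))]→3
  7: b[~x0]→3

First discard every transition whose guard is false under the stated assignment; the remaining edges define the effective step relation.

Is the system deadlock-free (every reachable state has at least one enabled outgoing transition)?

Answer: DEADLOCK-FREE

Working:
Reach set: {0,1,2,3,4,5,6,7}
  0: c→6  d→1  tau→5  [deg 3]
  1: a→3  b→2  [deg 2]
  2: a→7  b→4  [deg 2]
  3: d→1  tau→5  [deg 2]
  4: c→1  d→1  [deg 2]
  5: b→7  [deg 1]
  6: tau→3  [deg 1]
  7: b→3  [deg 1]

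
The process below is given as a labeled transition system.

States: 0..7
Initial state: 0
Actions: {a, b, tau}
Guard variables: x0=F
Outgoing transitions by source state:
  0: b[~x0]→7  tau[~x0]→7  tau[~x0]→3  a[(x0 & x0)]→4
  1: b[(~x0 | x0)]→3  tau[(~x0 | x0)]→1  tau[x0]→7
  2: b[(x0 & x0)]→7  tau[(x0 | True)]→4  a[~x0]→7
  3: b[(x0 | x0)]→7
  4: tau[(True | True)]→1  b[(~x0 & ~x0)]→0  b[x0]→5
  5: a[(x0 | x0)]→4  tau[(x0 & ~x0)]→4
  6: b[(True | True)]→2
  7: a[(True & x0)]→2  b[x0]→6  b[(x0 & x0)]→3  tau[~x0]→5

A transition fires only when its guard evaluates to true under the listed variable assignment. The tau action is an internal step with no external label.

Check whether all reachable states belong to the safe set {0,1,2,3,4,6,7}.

Answer: INVARIANT VIOLATED at state 5

Trace:
Inv-set: {0,1,2,3,4,6,7}
Reachable = {0,3,5,7}
  0: safe
  3: safe
  5: VIOLATES
  7: safe
witness against invariant: b·tau → 5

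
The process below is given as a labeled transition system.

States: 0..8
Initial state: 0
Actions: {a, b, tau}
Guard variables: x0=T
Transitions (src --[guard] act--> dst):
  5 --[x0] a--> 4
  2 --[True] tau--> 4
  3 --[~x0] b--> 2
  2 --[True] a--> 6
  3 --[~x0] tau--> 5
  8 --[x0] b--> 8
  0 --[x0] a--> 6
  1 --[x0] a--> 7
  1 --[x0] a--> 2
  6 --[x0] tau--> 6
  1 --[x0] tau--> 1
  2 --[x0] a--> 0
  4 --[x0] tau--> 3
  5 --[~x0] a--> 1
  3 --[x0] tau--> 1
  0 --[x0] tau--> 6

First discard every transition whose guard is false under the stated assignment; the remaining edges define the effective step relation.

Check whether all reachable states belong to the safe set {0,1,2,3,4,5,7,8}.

Answer: INVARIANT VIOLATED at state 6

Trace:
Allowed set {0,1,2,3,4,5,7,8}
R = {0,6}
  0: safe
  6: VIOLATES
reach 6 via a — violates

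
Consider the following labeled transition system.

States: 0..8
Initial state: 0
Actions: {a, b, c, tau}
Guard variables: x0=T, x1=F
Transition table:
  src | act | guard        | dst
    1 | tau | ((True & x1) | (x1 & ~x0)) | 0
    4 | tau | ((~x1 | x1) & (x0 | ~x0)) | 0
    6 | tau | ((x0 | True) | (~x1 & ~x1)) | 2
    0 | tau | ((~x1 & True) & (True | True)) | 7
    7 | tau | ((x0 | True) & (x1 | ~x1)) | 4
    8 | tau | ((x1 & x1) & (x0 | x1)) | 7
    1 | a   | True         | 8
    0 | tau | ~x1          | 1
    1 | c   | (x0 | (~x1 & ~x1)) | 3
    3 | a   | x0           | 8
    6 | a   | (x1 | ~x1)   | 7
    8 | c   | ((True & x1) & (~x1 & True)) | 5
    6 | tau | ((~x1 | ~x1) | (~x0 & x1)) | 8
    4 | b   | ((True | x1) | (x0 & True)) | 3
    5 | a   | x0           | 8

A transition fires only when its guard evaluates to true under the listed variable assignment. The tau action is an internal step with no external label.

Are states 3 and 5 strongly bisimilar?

Answer: BISIMILAR

Trace:
Refine partition for ~:
  P[0] = {{0,1,2,3,4,5,6,7,8}}
  P[1] = {{0,7},{1},{2,8},{3,5},{4},{6}}
  P[2] = {{0},{1},{2,8},{3,5},{4},{6},{7}}
Fixed point at round 3; 7 class(es).
3∈{3,5}, 5∈{3,5}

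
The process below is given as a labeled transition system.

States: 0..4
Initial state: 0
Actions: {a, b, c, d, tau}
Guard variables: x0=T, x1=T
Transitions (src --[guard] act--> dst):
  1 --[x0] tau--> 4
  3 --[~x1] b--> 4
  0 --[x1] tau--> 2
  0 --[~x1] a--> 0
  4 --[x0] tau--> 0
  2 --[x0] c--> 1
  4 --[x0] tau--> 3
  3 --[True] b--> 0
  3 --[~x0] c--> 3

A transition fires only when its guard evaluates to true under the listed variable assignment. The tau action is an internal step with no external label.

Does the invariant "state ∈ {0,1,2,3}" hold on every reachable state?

Allowed set {0,1,2,3}
Reach set: {0,1,2,3,4}
  0: safe
  1: safe
  2: safe
  3: safe
  4: outside
witness against invariant: tau·c·tau → 4

Answer: INVARIANT VIOLATED at state 4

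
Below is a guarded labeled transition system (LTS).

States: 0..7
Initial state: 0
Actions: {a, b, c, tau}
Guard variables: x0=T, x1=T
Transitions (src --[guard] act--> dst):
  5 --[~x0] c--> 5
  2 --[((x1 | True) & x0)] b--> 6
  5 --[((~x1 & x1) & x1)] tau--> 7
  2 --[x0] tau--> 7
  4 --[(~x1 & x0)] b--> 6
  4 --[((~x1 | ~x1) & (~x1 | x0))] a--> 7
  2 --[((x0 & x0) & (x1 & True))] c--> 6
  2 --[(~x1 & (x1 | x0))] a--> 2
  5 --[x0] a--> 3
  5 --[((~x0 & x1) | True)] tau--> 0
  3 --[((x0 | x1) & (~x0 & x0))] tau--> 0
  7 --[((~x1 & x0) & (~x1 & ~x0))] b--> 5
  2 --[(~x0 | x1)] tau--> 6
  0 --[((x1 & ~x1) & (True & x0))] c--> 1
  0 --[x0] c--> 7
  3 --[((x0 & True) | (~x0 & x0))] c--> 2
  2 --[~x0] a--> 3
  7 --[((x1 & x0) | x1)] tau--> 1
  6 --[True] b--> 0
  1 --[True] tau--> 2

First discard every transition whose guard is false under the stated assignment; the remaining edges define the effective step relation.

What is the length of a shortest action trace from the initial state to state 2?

BFS to 2:
  L0 = {0}
  L1 = {7}
  L2 = {1}
  L3 = {2}
2 enters at depth 3; path c·tau·tau

Answer: 3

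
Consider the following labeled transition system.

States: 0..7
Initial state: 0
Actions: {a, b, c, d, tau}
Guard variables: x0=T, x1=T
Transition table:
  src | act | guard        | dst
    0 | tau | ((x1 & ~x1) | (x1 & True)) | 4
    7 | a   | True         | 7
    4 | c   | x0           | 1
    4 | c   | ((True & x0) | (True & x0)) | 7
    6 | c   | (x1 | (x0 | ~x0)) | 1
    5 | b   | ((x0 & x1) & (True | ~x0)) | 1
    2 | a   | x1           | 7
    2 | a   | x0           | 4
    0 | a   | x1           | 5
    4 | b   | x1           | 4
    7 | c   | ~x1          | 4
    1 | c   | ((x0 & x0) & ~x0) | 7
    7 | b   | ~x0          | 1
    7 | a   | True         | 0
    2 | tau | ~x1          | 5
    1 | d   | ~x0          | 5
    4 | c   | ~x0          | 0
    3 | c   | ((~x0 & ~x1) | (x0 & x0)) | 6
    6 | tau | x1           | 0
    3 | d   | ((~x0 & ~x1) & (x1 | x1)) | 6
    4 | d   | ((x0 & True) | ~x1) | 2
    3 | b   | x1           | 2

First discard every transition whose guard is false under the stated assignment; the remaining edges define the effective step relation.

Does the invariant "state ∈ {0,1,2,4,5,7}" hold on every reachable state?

Safe = {0,1,2,4,5,7}
Reach set: {0,1,2,4,5,7}
  0: ✓
  1: ✓
  2: ✓
  4: ✓
  5: ✓
  7: ✓

Answer: INVARIANT HOLDS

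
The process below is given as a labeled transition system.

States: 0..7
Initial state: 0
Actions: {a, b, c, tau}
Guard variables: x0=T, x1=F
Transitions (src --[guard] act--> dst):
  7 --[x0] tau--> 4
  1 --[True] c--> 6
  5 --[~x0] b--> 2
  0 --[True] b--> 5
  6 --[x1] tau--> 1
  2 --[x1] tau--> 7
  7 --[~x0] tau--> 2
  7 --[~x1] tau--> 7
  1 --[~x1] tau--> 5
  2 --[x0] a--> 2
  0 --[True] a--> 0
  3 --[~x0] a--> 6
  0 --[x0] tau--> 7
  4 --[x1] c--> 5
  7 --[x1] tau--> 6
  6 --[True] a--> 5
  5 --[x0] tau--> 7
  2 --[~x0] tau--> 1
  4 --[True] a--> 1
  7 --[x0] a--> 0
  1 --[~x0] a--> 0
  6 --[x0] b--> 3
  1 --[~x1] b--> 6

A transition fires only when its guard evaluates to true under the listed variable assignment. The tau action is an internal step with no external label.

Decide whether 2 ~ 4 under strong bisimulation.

Refine partition for ~:
  π0 = {{0,1,2,3,4,5,6,7}}
  π1 = {{0},{1},{2,4},{3},{5},{6},{7}}
  π2 = {{0},{1},{2},{3},{4},{5},{6},{7}}
8 equivalence class(es) (converged in 3)
2∈{2}, 4∈{4}

Answer: NOT BISIMILAR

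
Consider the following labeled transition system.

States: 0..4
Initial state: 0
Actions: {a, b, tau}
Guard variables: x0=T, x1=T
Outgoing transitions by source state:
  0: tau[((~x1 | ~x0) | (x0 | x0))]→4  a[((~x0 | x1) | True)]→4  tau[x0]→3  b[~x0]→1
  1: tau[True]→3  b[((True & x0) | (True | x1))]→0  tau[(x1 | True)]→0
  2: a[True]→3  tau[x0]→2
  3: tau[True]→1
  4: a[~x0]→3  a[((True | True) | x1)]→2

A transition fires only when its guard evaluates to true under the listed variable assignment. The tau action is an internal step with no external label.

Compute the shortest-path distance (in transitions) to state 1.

BFS to 1:
  depth 0: {0}
  depth 1: {3,4}
  depth 2: {1,2}
depth(1)=2, e.g. tau·tau

Answer: 2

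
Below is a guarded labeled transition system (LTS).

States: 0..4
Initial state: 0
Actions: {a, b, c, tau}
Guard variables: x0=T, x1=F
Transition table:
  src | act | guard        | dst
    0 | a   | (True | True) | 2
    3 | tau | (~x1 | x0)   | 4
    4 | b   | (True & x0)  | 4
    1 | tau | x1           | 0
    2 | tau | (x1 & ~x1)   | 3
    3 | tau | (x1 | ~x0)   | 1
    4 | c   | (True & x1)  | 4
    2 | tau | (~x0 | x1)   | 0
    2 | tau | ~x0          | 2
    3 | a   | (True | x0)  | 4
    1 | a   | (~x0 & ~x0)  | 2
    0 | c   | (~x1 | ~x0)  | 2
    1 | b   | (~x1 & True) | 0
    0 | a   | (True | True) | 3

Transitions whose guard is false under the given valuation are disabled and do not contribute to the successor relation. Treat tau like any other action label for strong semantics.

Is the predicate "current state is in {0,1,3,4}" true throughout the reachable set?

Answer: INVARIANT VIOLATED at state 2

Working:
Allowed set {0,1,3,4}
Reachable = {0,2,3,4}
  0: safe
  2: outside
  3: safe
  4: safe
reach 2 via a — violates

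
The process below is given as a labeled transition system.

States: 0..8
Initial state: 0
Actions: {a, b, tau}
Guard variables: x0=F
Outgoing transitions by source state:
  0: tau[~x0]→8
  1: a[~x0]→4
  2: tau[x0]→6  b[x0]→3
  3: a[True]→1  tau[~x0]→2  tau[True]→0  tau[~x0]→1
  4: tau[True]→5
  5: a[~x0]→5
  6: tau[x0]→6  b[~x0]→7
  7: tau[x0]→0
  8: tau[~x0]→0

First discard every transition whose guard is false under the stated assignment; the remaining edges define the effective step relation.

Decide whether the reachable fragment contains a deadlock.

Answer: DEADLOCK-FREE

Analysis:
Reachable = {0,8}
  0: tau→8  [1 out]
  8: tau→0  [1 out]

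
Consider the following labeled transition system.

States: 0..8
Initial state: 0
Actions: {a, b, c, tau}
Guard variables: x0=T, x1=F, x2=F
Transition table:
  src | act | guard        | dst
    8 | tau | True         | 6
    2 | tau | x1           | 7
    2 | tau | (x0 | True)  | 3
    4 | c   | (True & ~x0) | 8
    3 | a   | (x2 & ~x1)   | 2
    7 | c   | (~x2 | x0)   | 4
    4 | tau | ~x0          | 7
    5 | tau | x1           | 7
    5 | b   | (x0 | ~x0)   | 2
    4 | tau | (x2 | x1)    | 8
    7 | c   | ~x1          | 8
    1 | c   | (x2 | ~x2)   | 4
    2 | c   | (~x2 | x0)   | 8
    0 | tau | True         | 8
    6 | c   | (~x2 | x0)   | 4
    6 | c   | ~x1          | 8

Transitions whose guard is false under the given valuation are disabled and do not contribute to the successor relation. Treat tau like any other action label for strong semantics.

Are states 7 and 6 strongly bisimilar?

Refine partition for ~:
  π0 = {{0,1,2,3,4,5,6,7,8}}
  π1 = {{0,8},{1,6,7},{2},{3,4},{5}}
  π2 = {{0},{1},{2},{3,4},{5},{6,7},{8}}
7 equivalence class(es) (converged in 3)
[7]={6,7}  [6]={6,7}

Answer: BISIMILAR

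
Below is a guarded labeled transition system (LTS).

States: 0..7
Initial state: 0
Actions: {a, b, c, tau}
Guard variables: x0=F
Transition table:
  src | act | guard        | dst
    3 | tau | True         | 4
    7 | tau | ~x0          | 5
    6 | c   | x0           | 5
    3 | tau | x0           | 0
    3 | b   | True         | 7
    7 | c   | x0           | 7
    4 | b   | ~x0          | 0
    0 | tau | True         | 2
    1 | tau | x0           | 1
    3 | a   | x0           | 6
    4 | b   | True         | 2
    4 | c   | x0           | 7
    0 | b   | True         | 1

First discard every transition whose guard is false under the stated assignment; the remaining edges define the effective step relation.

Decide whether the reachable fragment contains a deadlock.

R = {0,1,2}
  0: b→1  tau→2  [deg 2]
  1: ∅  [no exit]
  2: ∅  [no exit]
trace reaching 1: b

Answer: DEADLOCK at state 1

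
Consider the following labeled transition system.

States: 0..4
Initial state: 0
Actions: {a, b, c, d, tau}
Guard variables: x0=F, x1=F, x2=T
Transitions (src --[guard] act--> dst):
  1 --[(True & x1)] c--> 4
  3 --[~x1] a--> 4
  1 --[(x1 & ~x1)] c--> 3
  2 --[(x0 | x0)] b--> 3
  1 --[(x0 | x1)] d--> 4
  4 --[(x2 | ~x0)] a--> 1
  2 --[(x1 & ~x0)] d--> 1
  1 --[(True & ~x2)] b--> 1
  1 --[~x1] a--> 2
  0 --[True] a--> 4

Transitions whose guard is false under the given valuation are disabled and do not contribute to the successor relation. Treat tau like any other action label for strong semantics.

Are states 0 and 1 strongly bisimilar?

Bisimulation quotient by refinement:
  round 0: {{0,1,2,3,4}}
  round 1: {{0,1,3,4},{2}}
  round 2: {{0,3,4},{1},{2}}
  round 3: {{0,3},{1},{2},{4}}
4 equivalence class(es) (converged in 4)
class of 0: {0,3}; class of 1: {1}

Answer: NOT BISIMILAR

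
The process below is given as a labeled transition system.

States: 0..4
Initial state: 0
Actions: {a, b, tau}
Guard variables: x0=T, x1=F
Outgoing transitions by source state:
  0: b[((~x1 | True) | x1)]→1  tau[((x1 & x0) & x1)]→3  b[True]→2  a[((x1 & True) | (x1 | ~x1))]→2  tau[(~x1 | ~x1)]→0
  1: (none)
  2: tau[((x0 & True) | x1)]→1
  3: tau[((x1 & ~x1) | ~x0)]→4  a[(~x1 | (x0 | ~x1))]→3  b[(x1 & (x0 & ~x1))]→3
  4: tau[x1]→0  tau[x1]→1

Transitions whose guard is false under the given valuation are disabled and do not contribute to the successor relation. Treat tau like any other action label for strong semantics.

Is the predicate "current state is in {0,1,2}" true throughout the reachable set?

Allowed set {0,1,2}
R = {0,1,2}
  0: ok
  1: ok
  2: ok

Answer: INVARIANT HOLDS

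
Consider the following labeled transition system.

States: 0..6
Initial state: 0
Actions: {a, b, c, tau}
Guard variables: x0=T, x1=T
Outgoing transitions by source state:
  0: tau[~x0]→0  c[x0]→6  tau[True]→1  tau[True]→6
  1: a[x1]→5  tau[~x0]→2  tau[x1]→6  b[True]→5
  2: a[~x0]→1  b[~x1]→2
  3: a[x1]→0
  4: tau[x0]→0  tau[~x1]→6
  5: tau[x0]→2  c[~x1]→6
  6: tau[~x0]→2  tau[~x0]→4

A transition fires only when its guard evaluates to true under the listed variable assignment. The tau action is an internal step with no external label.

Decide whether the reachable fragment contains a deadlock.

Answer: DEADLOCK at state 2

Trace:
Reachable = {0,1,2,5,6}
  0: c→6  tau→1  tau→6  [3 out]
  1: a→5  b→5  tau→6  [3 out]
  2: ∅  [no exit]
  5: tau→2  [1 out]
  6: ∅  [no exit]
trace reaching 2: tau·a·tau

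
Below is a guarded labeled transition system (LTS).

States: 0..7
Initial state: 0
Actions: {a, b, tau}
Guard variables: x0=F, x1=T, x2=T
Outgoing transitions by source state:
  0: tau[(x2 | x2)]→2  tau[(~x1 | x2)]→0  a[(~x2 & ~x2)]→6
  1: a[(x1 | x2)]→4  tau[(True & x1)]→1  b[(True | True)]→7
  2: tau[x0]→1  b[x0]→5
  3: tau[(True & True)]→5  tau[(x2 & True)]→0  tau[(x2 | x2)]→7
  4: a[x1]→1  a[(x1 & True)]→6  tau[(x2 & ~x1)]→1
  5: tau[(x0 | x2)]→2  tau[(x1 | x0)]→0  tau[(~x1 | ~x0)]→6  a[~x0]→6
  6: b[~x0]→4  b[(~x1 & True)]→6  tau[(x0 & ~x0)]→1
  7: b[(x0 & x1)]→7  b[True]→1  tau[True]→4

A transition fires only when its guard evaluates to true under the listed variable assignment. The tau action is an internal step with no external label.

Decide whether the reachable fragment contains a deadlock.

R = {0,2}
  0: tau→0  tau→2  [2 exit(s)]
  2: ∅  [no exit]
Path to 2: tau

Answer: DEADLOCK at state 2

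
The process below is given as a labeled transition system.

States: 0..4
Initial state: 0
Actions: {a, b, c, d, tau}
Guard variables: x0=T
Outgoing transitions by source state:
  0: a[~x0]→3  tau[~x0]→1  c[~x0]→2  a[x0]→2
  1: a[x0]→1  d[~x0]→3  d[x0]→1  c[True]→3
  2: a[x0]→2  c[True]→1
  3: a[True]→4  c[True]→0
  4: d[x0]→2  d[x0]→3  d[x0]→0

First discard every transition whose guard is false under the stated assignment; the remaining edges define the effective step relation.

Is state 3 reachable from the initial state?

Answer: REACHABLE

Working:
After dropping false guards: 11 live edges.
L0 = {0}
L1 = {2}  cumulative {0,2}
L2 = {1}  cumulative {0,1,2}
L3 = {3}  cumulative {0,1,2,3}
L4 = {4}  cumulative {0,1,2,3,4}
Reachable = {0,1,2,3,4}
trace reaching 3: a·c·c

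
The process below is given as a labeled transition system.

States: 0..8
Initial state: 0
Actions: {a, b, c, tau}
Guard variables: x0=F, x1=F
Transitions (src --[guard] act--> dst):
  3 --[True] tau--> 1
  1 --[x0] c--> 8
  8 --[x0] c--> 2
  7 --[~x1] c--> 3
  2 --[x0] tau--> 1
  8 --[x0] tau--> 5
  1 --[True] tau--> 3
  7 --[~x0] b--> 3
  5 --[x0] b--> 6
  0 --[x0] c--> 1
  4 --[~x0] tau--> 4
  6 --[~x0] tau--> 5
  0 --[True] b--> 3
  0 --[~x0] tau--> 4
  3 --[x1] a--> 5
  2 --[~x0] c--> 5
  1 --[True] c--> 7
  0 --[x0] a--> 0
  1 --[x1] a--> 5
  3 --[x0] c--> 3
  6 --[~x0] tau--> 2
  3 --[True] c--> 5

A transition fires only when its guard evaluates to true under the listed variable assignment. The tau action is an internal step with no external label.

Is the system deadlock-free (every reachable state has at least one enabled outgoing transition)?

R = {0,1,3,4,5,7}
  0: b→3  tau→4  [2 exit(s)]
  1: c→7  tau→3  [2 exit(s)]
  3: c→5  tau→1  [2 exit(s)]
  4: tau→4  [1 exit(s)]
  5: ∅  [no exit]
  7: b→3  c→3  [2 exit(s)]
Path to 5: b·c

Answer: DEADLOCK at state 5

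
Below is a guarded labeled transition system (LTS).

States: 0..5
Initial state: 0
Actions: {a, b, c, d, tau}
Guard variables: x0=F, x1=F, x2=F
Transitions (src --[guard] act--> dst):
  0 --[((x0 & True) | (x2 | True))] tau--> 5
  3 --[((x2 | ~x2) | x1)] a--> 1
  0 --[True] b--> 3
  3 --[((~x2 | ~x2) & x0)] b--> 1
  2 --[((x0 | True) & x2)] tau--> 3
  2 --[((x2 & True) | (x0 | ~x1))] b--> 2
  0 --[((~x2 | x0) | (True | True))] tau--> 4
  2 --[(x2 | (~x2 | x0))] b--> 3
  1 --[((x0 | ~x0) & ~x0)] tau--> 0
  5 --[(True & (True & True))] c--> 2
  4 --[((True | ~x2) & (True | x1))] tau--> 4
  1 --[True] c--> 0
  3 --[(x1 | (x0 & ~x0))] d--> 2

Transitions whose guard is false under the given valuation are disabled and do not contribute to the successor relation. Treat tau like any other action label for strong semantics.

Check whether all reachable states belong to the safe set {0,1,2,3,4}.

Safe = {0,1,2,3,4}
Reach set: {0,1,2,3,4,5}
  0: ok
  1: ok
  2: ok
  3: ok
  4: ok
  5: outside
reach 5 via tau — violates

Answer: INVARIANT VIOLATED at state 5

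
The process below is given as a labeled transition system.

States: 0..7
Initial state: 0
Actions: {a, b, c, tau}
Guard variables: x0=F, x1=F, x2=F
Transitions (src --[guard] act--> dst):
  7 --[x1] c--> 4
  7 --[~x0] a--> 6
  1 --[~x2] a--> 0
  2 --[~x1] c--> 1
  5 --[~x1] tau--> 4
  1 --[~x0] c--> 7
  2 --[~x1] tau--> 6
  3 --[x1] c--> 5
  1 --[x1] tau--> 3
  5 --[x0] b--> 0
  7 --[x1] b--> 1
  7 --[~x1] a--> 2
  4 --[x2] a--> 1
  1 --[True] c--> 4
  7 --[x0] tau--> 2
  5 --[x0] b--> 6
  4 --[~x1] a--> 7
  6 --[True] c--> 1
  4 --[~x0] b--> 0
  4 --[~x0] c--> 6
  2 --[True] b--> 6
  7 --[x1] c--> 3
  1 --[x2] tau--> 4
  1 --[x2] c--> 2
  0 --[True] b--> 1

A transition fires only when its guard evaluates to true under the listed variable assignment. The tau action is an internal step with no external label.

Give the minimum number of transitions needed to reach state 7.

Answer: 2

Analysis:
Layered search for 7:
  Layer 0: {0}
  Layer 1: {1}
  Layer 2: {4,7}
first hit 7 at d=2 via b·c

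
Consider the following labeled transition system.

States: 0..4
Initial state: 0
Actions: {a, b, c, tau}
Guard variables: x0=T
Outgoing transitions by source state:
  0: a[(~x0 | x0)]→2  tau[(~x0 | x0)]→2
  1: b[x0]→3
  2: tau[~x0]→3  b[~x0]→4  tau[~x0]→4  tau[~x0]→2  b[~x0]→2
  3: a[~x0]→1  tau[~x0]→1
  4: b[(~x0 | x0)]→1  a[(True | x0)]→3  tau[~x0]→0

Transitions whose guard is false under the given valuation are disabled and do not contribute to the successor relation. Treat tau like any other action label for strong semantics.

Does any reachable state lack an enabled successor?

Answer: DEADLOCK at state 2

Working:
R = {0,2}
  0: a→2  tau→2  [deg 2]
  2: ∅  [deadlock]
witness 2: a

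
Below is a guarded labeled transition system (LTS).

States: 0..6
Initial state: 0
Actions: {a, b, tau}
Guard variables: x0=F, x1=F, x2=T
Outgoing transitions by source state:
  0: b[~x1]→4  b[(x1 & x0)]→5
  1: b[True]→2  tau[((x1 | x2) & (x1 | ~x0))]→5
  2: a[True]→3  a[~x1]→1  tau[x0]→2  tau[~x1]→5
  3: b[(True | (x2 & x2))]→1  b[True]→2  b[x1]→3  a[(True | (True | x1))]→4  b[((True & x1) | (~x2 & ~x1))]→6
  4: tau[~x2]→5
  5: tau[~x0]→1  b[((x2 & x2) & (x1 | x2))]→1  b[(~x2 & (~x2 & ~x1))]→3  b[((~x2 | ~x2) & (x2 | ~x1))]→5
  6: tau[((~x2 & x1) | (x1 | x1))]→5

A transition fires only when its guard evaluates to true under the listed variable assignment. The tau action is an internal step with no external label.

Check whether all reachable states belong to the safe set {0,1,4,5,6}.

Answer: INVARIANT HOLDS

Working:
Inv-set: {0,1,4,5,6}
Reachable = {0,4}
  0: ✓
  4: ✓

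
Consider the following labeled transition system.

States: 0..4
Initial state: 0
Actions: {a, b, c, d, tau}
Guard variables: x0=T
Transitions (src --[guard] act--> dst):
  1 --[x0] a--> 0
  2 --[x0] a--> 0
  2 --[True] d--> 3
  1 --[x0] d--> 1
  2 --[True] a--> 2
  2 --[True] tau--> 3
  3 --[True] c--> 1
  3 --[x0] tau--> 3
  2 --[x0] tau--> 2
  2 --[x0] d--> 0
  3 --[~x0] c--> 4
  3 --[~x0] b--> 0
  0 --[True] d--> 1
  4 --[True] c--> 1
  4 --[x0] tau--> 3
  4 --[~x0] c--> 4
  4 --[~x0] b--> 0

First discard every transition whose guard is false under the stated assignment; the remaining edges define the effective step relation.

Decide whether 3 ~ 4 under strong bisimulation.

Refine partition for ~:
  round 0: {{0,1,2,3,4}}
  round 1: {{0},{1},{2},{3,4}}
Fixed point at round 2; 4 class(es).
[3]={3,4}  [4]={3,4}

Answer: BISIMILAR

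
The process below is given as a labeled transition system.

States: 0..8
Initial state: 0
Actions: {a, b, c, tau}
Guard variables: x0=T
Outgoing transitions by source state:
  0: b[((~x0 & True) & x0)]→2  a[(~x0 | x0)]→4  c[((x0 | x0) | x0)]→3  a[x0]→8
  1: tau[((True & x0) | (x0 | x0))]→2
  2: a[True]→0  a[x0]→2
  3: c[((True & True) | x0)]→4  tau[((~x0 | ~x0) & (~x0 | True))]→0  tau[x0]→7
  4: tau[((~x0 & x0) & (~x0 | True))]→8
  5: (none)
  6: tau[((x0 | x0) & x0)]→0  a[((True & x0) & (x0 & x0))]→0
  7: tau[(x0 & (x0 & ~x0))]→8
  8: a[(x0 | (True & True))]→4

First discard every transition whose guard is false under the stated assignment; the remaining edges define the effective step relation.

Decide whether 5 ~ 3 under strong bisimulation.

Bisimulation quotient by refinement:
  P[0] = {{0,1,2,3,4,5,6,7,8}}
  P[1] = {{0},{1},{2,8},{3},{4,5,7},{6}}
  P[2] = {{0},{1},{2},{3},{4,5,7},{6},{8}}
Fixed point at round 3; 7 class(es).
class of 5: {4,5,7}; class of 3: {3}

Answer: NOT BISIMILAR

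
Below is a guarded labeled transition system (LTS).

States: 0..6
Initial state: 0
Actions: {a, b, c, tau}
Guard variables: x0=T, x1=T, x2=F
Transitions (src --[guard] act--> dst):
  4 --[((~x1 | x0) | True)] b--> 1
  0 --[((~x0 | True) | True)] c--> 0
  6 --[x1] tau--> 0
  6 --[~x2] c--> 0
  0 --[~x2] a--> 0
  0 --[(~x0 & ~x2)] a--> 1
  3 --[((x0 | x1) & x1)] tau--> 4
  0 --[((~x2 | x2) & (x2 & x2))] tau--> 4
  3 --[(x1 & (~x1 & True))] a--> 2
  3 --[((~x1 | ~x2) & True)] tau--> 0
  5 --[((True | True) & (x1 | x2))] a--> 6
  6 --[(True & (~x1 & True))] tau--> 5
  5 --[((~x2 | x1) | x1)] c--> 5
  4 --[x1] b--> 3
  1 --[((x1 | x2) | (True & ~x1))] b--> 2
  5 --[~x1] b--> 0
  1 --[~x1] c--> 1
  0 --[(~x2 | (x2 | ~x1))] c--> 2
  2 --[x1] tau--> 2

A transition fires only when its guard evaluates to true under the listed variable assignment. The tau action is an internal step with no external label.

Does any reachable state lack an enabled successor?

Answer: DEADLOCK-FREE

Trace:
Reach set: {0,2}
  0: a→0  c→0  c→2  [3 out]
  2: tau→2  [1 out]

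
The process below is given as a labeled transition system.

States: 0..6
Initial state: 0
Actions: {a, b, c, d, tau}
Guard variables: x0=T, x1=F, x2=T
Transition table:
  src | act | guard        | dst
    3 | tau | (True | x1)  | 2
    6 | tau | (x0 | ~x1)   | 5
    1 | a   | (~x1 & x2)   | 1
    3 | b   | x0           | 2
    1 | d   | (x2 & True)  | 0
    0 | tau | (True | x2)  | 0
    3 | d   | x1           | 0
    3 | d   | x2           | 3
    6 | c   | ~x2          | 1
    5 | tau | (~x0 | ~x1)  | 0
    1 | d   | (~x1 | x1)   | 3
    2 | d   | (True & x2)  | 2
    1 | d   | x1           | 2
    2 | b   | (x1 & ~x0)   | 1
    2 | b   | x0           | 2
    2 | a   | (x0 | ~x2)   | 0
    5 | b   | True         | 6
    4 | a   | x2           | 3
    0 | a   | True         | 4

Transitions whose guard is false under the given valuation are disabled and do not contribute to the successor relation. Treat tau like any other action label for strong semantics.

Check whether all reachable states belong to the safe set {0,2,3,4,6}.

Answer: INVARIANT HOLDS

Working:
Allowed set {0,2,3,4,6}
R = {0,2,3,4}
  0: safe
  2: safe
  3: safe
  4: safe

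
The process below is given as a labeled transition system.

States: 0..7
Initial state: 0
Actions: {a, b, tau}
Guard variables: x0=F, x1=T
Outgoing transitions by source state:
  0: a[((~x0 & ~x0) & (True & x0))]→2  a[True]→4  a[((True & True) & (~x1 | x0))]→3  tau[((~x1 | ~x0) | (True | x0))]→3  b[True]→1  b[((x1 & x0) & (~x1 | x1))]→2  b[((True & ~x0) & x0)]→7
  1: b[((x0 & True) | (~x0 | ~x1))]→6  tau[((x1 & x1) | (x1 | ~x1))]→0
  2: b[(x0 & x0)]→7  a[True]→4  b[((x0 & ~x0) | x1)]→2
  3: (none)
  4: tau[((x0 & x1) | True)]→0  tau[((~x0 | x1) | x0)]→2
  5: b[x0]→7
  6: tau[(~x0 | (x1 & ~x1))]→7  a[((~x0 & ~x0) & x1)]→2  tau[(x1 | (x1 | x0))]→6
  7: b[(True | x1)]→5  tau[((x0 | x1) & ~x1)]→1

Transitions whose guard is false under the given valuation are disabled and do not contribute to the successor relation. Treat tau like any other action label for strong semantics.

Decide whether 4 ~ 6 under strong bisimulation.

Answer: NOT BISIMILAR

Trace:
Bisimulation quotient by refinement:
  P[0] = {{0,1,2,3,4,5,6,7}}
  P[1] = {{0},{1},{2},{3,5},{4},{6},{7}}
7 equivalence class(es) (converged in 2)
[4]={4}  [6]={6}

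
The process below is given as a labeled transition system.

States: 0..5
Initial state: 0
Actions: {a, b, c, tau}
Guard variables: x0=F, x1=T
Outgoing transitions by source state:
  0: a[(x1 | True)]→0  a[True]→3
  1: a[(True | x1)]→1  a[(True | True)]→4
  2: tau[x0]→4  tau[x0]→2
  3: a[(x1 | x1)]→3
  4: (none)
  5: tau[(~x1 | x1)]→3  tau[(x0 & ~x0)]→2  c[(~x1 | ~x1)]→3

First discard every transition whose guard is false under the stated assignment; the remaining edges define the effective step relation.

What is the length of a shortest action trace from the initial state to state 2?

Answer: UNREACHABLE

Working:
Breadth-first toward 2:
  L0 = {0}
  L1 = {3}
2 never appears.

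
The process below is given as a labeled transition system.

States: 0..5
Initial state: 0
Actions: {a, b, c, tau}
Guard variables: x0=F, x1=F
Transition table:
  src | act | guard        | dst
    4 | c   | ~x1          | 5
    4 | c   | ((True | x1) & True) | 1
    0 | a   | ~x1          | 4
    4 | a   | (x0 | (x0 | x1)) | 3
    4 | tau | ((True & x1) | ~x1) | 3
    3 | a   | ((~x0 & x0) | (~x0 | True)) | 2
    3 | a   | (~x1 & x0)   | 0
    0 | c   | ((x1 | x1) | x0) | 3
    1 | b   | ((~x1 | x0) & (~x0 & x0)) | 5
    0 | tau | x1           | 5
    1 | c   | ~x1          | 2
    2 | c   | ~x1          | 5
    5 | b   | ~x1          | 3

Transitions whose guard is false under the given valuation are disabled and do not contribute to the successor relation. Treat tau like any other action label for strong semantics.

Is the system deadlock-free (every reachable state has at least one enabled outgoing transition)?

R = {0,1,2,3,4,5}
  0: a→4  [deg 1]
  1: c→2  [deg 1]
  2: c→5  [deg 1]
  3: a→2  [deg 1]
  4: c→1  c→5  tau→3  [deg 3]
  5: b→3  [deg 1]

Answer: DEADLOCK-FREE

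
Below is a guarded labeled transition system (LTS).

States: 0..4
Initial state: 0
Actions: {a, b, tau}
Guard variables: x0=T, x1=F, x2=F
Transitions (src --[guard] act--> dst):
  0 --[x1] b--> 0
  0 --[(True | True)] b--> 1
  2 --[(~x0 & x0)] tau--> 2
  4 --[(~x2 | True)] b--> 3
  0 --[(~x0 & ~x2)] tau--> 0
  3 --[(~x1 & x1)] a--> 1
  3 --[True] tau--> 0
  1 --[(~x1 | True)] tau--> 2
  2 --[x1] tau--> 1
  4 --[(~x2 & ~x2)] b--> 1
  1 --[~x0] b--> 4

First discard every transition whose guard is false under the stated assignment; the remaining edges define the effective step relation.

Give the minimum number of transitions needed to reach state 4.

Answer: UNREACHABLE

Working:
Layered search for 4:
  Layer 0: {0}
  Layer 1: {1}
  Layer 2: {2}
4 never appears.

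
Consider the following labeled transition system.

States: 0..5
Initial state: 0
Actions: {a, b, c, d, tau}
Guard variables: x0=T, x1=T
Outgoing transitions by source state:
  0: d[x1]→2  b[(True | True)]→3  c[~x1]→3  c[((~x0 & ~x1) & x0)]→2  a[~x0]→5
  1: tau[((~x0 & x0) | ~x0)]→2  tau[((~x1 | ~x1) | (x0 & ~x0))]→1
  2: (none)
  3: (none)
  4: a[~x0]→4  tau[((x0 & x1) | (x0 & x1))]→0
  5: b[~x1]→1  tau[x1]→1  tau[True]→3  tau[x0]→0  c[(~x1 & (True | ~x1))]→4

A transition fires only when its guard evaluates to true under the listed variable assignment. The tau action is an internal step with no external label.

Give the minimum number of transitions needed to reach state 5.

BFS to 5:
  Layer 0: {0}
  Layer 1: {2,3}
5 never appears.

Answer: UNREACHABLE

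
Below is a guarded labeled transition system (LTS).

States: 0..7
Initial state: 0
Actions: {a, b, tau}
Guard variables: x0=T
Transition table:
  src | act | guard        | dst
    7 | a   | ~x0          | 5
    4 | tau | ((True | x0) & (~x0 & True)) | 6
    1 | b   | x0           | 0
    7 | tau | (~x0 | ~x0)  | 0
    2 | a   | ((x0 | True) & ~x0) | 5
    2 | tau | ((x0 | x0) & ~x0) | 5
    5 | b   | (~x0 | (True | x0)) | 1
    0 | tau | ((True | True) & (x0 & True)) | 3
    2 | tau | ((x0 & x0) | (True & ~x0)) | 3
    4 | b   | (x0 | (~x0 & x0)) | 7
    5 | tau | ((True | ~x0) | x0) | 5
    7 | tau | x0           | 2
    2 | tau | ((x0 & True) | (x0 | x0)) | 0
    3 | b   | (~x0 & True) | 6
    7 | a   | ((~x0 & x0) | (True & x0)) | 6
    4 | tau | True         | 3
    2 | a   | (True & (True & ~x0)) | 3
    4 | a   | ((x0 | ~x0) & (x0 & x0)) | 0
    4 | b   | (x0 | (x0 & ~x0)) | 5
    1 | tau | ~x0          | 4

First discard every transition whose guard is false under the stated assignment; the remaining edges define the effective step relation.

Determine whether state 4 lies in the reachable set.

Guard filter leaves 12 enabled edge(s).
Layer 0: {0}
Layer 1: {3}  now seen {0,3}
Reach set: {0,3}

Answer: UNREACHABLE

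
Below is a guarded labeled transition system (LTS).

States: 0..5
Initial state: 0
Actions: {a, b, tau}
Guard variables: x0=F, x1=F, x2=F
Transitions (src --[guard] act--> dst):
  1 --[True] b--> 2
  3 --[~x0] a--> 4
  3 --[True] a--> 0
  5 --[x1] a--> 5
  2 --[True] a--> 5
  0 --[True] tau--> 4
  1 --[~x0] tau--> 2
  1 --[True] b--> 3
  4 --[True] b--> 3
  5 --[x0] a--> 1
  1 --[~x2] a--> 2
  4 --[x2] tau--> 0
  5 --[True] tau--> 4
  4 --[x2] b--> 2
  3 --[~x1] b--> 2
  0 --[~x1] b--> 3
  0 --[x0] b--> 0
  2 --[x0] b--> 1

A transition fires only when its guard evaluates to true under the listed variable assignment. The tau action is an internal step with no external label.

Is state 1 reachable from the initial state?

12 transition(s) survive guard evaluation.
L0 = {0}
L1 = {3,4}  total {0,3,4}
L2 = {2}  total {0,2,3,4}
L3 = {5}  total {0,2,3,4,5}
Reachable = {0,2,3,4,5}

Answer: UNREACHABLE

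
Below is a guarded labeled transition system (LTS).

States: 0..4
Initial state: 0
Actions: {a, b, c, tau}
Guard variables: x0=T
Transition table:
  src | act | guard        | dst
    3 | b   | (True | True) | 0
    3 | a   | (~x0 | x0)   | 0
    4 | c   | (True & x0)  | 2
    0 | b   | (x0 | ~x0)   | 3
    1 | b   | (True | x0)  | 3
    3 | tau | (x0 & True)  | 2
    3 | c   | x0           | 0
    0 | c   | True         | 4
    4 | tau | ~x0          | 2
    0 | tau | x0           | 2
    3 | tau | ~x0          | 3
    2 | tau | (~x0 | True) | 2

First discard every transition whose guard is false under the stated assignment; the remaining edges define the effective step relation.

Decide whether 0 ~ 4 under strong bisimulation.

Answer: NOT BISIMILAR

Working:
Refine partition for ~:
  round 0: {{0,1,2,3,4}}
  round 1: {{0},{1},{2},{3},{4}}
Fixed point at round 2; 5 class(es).
class of 0: {0}; class of 4: {4}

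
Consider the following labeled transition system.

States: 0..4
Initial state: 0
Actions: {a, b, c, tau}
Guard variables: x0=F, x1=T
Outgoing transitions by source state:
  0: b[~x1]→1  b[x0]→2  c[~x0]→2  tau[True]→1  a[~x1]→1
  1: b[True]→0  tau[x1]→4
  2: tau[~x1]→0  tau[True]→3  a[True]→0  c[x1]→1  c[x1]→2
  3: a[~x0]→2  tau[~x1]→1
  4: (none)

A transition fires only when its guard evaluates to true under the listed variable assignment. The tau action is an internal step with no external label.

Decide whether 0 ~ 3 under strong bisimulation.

Answer: NOT BISIMILAR

Working:
Refine partition for ~:
  π0 = {{0,1,2,3,4}}
  π1 = {{0},{1},{2},{3},{4}}
Fixed point at round 2; 5 class(es).
[0]={0}  [3]={3}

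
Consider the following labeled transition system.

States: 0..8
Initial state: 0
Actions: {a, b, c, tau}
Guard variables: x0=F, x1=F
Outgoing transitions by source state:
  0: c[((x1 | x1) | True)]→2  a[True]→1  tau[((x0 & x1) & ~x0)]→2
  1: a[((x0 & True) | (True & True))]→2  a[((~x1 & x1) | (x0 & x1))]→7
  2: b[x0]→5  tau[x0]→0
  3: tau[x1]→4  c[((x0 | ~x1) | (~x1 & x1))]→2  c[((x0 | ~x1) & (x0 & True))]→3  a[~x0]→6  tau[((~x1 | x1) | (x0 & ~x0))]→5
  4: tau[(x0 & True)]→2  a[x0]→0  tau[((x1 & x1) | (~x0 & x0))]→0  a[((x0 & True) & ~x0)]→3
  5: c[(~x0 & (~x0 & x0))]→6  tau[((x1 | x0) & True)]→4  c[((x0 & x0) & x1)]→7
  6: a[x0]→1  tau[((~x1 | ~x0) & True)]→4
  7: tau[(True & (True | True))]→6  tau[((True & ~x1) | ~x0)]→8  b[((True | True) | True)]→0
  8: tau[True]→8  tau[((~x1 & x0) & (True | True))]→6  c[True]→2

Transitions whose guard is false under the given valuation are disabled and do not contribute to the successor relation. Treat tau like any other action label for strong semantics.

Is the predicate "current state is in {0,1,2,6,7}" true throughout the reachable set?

Answer: INVARIANT HOLDS

Working:
Allowed set {0,1,2,6,7}
R = {0,1,2}
  0: ok
  1: ok
  2: ok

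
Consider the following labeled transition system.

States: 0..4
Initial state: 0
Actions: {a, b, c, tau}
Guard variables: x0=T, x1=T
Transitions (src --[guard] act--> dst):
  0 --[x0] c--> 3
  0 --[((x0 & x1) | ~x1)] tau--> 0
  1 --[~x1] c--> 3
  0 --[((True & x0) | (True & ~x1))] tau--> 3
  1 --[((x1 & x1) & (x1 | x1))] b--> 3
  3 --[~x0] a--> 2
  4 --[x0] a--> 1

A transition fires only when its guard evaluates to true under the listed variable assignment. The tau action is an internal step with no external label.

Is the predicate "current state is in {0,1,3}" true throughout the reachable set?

Answer: INVARIANT HOLDS

Working:
Safe = {0,1,3}
R = {0,3}
  0: ✓
  3: ✓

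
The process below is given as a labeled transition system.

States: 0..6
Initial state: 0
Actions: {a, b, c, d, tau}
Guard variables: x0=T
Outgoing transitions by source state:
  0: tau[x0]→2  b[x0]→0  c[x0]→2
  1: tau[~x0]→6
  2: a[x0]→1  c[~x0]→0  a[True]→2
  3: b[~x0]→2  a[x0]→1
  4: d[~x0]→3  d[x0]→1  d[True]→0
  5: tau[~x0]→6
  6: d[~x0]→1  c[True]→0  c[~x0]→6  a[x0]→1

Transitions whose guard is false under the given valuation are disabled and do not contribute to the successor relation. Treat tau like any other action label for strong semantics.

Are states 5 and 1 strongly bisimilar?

Answer: BISIMILAR

Trace:
Refine partition for ~:
  π0 = {{0,1,2,3,4,5,6}}
  π1 = {{0},{1,5},{2,3},{4},{6}}
  π2 = {{0},{1,5},{2},{3},{4},{6}}
stable after 3 split(s): 6 block(s)
5∈{1,5}, 1∈{1,5}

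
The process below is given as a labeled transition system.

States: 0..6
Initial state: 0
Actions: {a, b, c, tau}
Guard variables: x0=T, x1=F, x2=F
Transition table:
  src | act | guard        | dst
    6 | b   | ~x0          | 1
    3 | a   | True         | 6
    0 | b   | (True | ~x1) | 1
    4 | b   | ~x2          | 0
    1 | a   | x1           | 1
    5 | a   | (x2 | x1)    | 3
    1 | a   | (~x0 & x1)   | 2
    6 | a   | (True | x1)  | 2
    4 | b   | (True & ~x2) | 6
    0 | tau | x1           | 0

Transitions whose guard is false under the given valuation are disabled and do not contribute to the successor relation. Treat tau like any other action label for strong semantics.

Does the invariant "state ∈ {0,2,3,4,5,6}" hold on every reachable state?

Inv-set: {0,2,3,4,5,6}
R = {0,1}
  0: safe
  1: outside
reach 1 via b — violates

Answer: INVARIANT VIOLATED at state 1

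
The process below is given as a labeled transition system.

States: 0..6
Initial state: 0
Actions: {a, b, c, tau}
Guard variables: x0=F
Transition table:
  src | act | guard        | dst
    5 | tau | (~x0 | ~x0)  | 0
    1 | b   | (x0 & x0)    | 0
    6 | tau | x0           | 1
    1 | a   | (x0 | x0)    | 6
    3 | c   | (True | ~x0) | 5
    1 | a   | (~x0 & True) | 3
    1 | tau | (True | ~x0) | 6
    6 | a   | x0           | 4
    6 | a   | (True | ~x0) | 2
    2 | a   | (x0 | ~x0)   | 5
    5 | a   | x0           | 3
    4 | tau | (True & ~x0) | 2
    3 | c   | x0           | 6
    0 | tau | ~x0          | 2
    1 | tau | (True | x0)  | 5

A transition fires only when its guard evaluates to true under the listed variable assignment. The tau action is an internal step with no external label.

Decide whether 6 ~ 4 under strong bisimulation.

Refine partition for ~:
  π0 = {{0,1,2,3,4,5,6}}
  π1 = {{0,4,5},{1},{2,6},{3}}
  π2 = {{0,4},{1},{2},{3},{5},{6}}
stable after 3 split(s): 6 block(s)
6∈{6}, 4∈{0,4}

Answer: NOT BISIMILAR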